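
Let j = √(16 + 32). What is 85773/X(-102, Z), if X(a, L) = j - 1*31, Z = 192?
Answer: -2658963/913 - 343092*√3/913 ≈ -3563.2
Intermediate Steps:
j = 4*√3 (j = √48 = 4*√3 ≈ 6.9282)
X(a, L) = -31 + 4*√3 (X(a, L) = 4*√3 - 1*31 = 4*√3 - 31 = -31 + 4*√3)
85773/X(-102, Z) = 85773/(-31 + 4*√3)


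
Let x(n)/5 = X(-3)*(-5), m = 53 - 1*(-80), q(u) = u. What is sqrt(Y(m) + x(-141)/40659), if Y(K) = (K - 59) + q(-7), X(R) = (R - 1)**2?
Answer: sqrt(110745073227)/40659 ≈ 8.1848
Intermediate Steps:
m = 133 (m = 53 + 80 = 133)
X(R) = (-1 + R)**2
x(n) = -400 (x(n) = 5*((-1 - 3)**2*(-5)) = 5*((-4)**2*(-5)) = 5*(16*(-5)) = 5*(-80) = -400)
Y(K) = -66 + K (Y(K) = (K - 59) - 7 = (-59 + K) - 7 = -66 + K)
sqrt(Y(m) + x(-141)/40659) = sqrt((-66 + 133) - 400/40659) = sqrt(67 - 400*1/40659) = sqrt(67 - 400/40659) = sqrt(2723753/40659) = sqrt(110745073227)/40659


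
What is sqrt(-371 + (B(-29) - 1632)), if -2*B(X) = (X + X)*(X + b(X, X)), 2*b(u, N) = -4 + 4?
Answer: 6*I*sqrt(79) ≈ 53.329*I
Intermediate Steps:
b(u, N) = 0 (b(u, N) = (-4 + 4)/2 = (1/2)*0 = 0)
B(X) = -X**2 (B(X) = -(X + X)*(X + 0)/2 = -2*X*X/2 = -X**2)
sqrt(-371 + (B(-29) - 1632)) = sqrt(-371 + (-1*(-29)**2 - 1632)) = sqrt(-371 + (-1*841 - 1632)) = sqrt(-371 + (-841 - 1632)) = sqrt(-371 - 2473) = sqrt(-2844) = 6*I*sqrt(79)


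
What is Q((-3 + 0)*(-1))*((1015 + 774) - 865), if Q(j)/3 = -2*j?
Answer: -16632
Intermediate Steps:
Q(j) = -6*j (Q(j) = 3*(-2*j) = -6*j)
Q((-3 + 0)*(-1))*((1015 + 774) - 865) = (-6*(-3 + 0)*(-1))*((1015 + 774) - 865) = (-(-18)*(-1))*(1789 - 865) = -6*3*924 = -18*924 = -16632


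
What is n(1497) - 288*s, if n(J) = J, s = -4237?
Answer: 1221753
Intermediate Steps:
n(1497) - 288*s = 1497 - 288*(-4237) = 1497 + 1220256 = 1221753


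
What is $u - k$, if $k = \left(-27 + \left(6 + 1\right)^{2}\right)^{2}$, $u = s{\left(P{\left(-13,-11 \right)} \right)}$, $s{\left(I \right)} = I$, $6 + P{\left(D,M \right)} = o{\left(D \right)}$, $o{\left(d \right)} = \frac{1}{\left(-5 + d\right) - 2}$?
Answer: $- \frac{9801}{20} \approx -490.05$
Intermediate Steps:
$o{\left(d \right)} = \frac{1}{-7 + d}$
$P{\left(D,M \right)} = -6 + \frac{1}{-7 + D}$
$u = - \frac{121}{20}$ ($u = \frac{43 - -78}{-7 - 13} = \frac{43 + 78}{-20} = \left(- \frac{1}{20}\right) 121 = - \frac{121}{20} \approx -6.05$)
$k = 484$ ($k = \left(-27 + 7^{2}\right)^{2} = \left(-27 + 49\right)^{2} = 22^{2} = 484$)
$u - k = - \frac{121}{20} - 484 = - \frac{9801}{20}$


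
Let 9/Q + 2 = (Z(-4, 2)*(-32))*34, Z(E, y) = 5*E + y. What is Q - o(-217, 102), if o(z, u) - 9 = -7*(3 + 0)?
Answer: 234993/19582 ≈ 12.000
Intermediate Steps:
Z(E, y) = y + 5*E
Q = 9/19582 (Q = 9/(-2 + ((2 + 5*(-4))*(-32))*34) = 9/(-2 + ((2 - 20)*(-32))*34) = 9/(-2 - 18*(-32)*34) = 9/(-2 + 576*34) = 9/(-2 + 19584) = 9/19582 ≈ 0.00045961)
o(z, u) = -12 (o(z, u) = 9 - 7*(3 + 0) = 9 - 7*3 = 9 - 21 = -12)
Q - o(-217, 102) = 9/19582 - 1*(-12) = 9/19582 + 12 = 234993/19582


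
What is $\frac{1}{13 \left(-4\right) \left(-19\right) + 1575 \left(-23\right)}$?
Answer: $- \frac{1}{35237} \approx -2.8379 \cdot 10^{-5}$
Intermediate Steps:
$\frac{1}{13 \left(-4\right) \left(-19\right) + 1575 \left(-23\right)} = \frac{1}{\left(-52\right) \left(-19\right) - 36225} = \frac{1}{988 - 36225} = \frac{1}{-35237} = - \frac{1}{35237}$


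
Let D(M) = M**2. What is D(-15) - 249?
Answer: -24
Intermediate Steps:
D(-15) - 249 = (-15)**2 - 249 = 225 - 249 = -24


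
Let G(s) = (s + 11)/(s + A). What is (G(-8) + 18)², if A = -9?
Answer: 91809/289 ≈ 317.68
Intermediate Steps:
G(s) = (11 + s)/(-9 + s) (G(s) = (s + 11)/(s - 9) = (11 + s)/(-9 + s))
(G(-8) + 18)² = ((11 - 8)/(-9 - 8) + 18)² = (3/(-17) + 18)² = (-1/17*3 + 18)² = (-3/17 + 18)² = (303/17)² = 91809/289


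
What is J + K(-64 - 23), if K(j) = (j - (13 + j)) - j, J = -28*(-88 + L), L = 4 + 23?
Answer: 1782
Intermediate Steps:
L = 27
J = 1708 (J = -28*(-88 + 27) = -28*(-61) = 1708)
K(j) = -13 - j (K(j) = (j + (-13 - j)) - j = -13 - j)
J + K(-64 - 23) = 1708 + (-13 - (-64 - 23)) = 1708 + (-13 - 1*(-87)) = 1708 + (-13 + 87) = 1708 + 74 = 1782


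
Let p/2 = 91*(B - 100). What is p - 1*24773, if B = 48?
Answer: -34237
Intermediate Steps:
p = -9464 (p = 2*(91*(48 - 100)) = 2*(91*(-52)) = 2*(-4732) = -9464)
p - 1*24773 = -9464 - 1*24773 = -9464 - 24773 = -34237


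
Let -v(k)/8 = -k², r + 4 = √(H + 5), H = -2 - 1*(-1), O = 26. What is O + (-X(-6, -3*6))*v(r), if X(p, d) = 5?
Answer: -134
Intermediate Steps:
H = -1 (H = -2 + 1 = -1)
r = -2 (r = -4 + √(-1 + 5) = -4 + √4 = -4 + 2 = -2)
v(k) = 8*k² (v(k) = -(-8)*k² = 8*k²)
O + (-X(-6, -3*6))*v(r) = 26 + (-1*5)*(8*(-2)²) = 26 - 40*4 = 26 - 5*32 = 26 - 160 = -134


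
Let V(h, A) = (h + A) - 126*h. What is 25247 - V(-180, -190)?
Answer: 2937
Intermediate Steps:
V(h, A) = A - 125*h (V(h, A) = (A + h) - 126*h = A - 125*h)
25247 - V(-180, -190) = 25247 - (-190 - 125*(-180)) = 25247 - (-190 + 22500) = 25247 - 1*22310 = 25247 - 22310 = 2937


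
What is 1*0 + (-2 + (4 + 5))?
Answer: 7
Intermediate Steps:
1*0 + (-2 + (4 + 5)) = 0 + (-2 + 9) = 0 + 7 = 7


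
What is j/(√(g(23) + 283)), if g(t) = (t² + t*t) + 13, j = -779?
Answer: -779*√1354/1354 ≈ -21.170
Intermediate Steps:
g(t) = 13 + 2*t² (g(t) = (t² + t²) + 13 = 2*t² + 13 = 13 + 2*t²)
j/(√(g(23) + 283)) = -779/√((13 + 2*23²) + 283) = -779/√((13 + 2*529) + 283) = -779/√((13 + 1058) + 283) = -779/√(1071 + 283) = -779*√1354/1354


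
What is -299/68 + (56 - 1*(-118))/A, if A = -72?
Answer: -695/102 ≈ -6.8137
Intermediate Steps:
-299/68 + (56 - 1*(-118))/A = -299/68 + (56 - 1*(-118))/(-72) = -299*1/68 + (56 + 118)*(-1/72) = -299/68 + 174*(-1/72) = -299/68 - 29/12 = -695/102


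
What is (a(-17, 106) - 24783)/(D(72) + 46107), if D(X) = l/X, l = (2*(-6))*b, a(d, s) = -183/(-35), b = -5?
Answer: -5203332/9682645 ≈ -0.53739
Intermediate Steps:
a(d, s) = 183/35 (a(d, s) = -183*(-1/35) = 183/35)
l = 60 (l = (2*(-6))*(-5) = -12*(-5) = 60)
D(X) = 60/X
(a(-17, 106) - 24783)/(D(72) + 46107) = (183/35 - 24783)/(60/72 + 46107) = -867222/(35*(60*(1/72) + 46107)) = -867222/(35*(⅚ + 46107)) = -867222/(35*276647/6) = -867222/35*6/276647 = -5203332/9682645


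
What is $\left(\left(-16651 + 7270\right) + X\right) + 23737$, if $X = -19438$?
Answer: $-5082$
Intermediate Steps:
$\left(\left(-16651 + 7270\right) + X\right) + 23737 = \left(\left(-16651 + 7270\right) - 19438\right) + 23737 = \left(-9381 - 19438\right) + 23737 = -28819 + 23737 = -5082$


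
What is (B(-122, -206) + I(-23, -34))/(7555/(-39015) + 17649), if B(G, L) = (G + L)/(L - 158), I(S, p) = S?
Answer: -15691833/12531940876 ≈ -0.0012521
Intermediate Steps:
B(G, L) = (G + L)/(-158 + L)
(B(-122, -206) + I(-23, -34))/(7555/(-39015) + 17649) = ((-122 - 206)/(-158 - 206) - 23)/(7555/(-39015) + 17649) = (-328/(-364) - 23)/(7555*(-1/39015) + 17649) = (-1/364*(-328) - 23)/(-1511/7803 + 17649) = (82/91 - 23)/(137713636/7803) = -2011/91*7803/137713636 = -15691833/12531940876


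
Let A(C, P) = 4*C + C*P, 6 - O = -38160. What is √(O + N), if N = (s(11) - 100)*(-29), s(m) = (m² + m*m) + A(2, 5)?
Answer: √33526 ≈ 183.10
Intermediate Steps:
O = 38166 (O = 6 - 1*(-38160) = 6 + 38160 = 38166)
s(m) = 18 + 2*m² (s(m) = (m² + m*m) + 2*(4 + 5) = (m² + m²) + 2*9 = 2*m² + 18 = 18 + 2*m²)
N = -4640 (N = ((18 + 2*11²) - 100)*(-29) = ((18 + 2*121) - 100)*(-29) = ((18 + 242) - 100)*(-29) = (260 - 100)*(-29) = 160*(-29) = -4640)
√(O + N) = √(38166 - 4640) = √33526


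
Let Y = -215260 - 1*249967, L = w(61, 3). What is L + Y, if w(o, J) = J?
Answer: -465224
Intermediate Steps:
L = 3
Y = -465227 (Y = -215260 - 249967 = -465227)
L + Y = 3 - 465227 = -465224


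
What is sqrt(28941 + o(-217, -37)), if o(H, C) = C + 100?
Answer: 2*sqrt(7251) ≈ 170.31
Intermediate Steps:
o(H, C) = 100 + C
sqrt(28941 + o(-217, -37)) = sqrt(28941 + (100 - 37)) = sqrt(28941 + 63) = sqrt(29004) = 2*sqrt(7251)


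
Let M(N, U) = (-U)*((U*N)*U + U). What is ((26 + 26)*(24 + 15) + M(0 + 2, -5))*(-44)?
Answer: -99132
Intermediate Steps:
M(N, U) = -U*(U + N*U²) (M(N, U) = (-U)*((N*U)*U + U) = (-U)*(N*U² + U) = (-U)*(U + N*U²) = -U*(U + N*U²))
((26 + 26)*(24 + 15) + M(0 + 2, -5))*(-44) = ((26 + 26)*(24 + 15) + (-5)²*(-1 - 1*(0 + 2)*(-5)))*(-44) = (52*39 + 25*(-1 - 1*2*(-5)))*(-44) = (2028 + 25*(-1 + 10))*(-44) = (2028 + 25*9)*(-44) = (2028 + 225)*(-44) = 2253*(-44) = -99132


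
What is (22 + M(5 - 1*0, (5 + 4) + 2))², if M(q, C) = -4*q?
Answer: 4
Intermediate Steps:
(22 + M(5 - 1*0, (5 + 4) + 2))² = (22 - 4*(5 - 1*0))² = (22 - 4*(5 + 0))² = (22 - 4*5)² = (22 - 20)² = 2² = 4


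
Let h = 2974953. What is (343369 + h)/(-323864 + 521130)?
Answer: 1659161/98633 ≈ 16.822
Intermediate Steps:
(343369 + h)/(-323864 + 521130) = (343369 + 2974953)/(-323864 + 521130) = 3318322/197266 = 3318322*(1/197266) = 1659161/98633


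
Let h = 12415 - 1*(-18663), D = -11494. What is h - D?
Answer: 42572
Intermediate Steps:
h = 31078 (h = 12415 + 18663 = 31078)
h - D = 31078 - 1*(-11494) = 31078 + 11494 = 42572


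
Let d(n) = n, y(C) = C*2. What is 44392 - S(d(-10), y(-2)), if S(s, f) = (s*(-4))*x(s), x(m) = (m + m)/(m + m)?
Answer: 44352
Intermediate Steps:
y(C) = 2*C
x(m) = 1 (x(m) = (2*m)/((2*m)) = (2*m)*(1/(2*m)) = 1)
S(s, f) = -4*s (S(s, f) = (s*(-4))*1 = -4*s*1 = -4*s)
44392 - S(d(-10), y(-2)) = 44392 - (-4)*(-10) = 44392 - 1*40 = 44392 - 40 = 44352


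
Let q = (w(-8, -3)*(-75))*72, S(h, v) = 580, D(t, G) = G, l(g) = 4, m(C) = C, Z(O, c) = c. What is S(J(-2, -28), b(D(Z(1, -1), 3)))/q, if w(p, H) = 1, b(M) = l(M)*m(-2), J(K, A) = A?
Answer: -29/270 ≈ -0.10741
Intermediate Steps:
b(M) = -8 (b(M) = 4*(-2) = -8)
q = -5400 (q = (1*(-75))*72 = -75*72 = -5400)
S(J(-2, -28), b(D(Z(1, -1), 3)))/q = 580/(-5400) = 580*(-1/5400) = -29/270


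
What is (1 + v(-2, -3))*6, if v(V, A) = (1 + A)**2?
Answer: 30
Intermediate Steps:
(1 + v(-2, -3))*6 = (1 + (1 - 3)**2)*6 = (1 + (-2)**2)*6 = (1 + 4)*6 = 5*6 = 30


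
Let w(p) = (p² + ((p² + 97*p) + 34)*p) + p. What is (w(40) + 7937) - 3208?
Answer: 226929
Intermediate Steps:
w(p) = p + p² + p*(34 + p² + 97*p) (w(p) = (p² + (34 + p² + 97*p)*p) + p = (p² + p*(34 + p² + 97*p)) + p = p + p² + p*(34 + p² + 97*p))
(w(40) + 7937) - 3208 = (40*(35 + 40² + 98*40) + 7937) - 3208 = (40*(35 + 1600 + 3920) + 7937) - 3208 = (40*5555 + 7937) - 3208 = (222200 + 7937) - 3208 = 230137 - 3208 = 226929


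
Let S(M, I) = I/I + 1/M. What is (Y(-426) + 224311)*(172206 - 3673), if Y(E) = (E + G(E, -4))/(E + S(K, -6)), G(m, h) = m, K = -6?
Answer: 96438370042109/2551 ≈ 3.7804e+10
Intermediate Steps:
S(M, I) = 1 + 1/M
Y(E) = 2*E/(5/6 + E) (Y(E) = (E + E)/(E + (1 - 6)/(-6)) = (2*E)/(E - 1/6*(-5)) = (2*E)/(E + 5/6) = (2*E)/(5/6 + E) = 2*E/(5/6 + E))
(Y(-426) + 224311)*(172206 - 3673) = (12*(-426)/(5 + 6*(-426)) + 224311)*(172206 - 3673) = (12*(-426)/(5 - 2556) + 224311)*168533 = (12*(-426)/(-2551) + 224311)*168533 = (12*(-426)*(-1/2551) + 224311)*168533 = (5112/2551 + 224311)*168533 = (572222473/2551)*168533 = 96438370042109/2551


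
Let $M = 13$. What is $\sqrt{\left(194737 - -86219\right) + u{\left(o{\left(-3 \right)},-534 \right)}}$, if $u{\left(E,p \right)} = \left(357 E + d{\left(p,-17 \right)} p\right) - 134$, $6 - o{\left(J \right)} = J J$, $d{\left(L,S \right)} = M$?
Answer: $\sqrt{272809} \approx 522.31$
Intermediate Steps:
$d{\left(L,S \right)} = 13$
$o{\left(J \right)} = 6 - J^{2}$ ($o{\left(J \right)} = 6 - J J = 6 - J^{2}$)
$u{\left(E,p \right)} = -134 + 13 p + 357 E$ ($u{\left(E,p \right)} = \left(357 E + 13 p\right) - 134 = \left(13 p + 357 E\right) - 134 = -134 + 13 p + 357 E$)
$\sqrt{\left(194737 - -86219\right) + u{\left(o{\left(-3 \right)},-534 \right)}} = \sqrt{\left(194737 - -86219\right) + \left(-134 + 13 \left(-534\right) + 357 \left(6 - \left(-3\right)^{2}\right)\right)} = \sqrt{\left(194737 + 86219\right) - \left(7076 - 357 \left(6 - 9\right)\right)} = \sqrt{280956 - \left(7076 - 357 \left(6 - 9\right)\right)} = \sqrt{280956 - 8147} = \sqrt{272809}$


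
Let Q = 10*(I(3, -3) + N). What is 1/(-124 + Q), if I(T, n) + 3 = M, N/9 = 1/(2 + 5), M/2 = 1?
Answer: -7/848 ≈ -0.0082547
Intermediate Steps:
M = 2 (M = 2*1 = 2)
N = 9/7 (N = 9/(2 + 5) = 9/7 ≈ 1.2857)
I(T, n) = -1 (I(T, n) = -3 + 2 = -1)
Q = 20/7 (Q = 10*(-1 + 9/7) = 10*(2/7) = 20/7 ≈ 2.8571)
1/(-124 + Q) = 1/(-124 + 20/7) = 1/(-848/7) = -7/848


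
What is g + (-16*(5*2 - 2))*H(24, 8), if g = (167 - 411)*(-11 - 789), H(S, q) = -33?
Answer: 199424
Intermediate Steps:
g = 195200 (g = -244*(-800) = 195200)
g + (-16*(5*2 - 2))*H(24, 8) = 195200 - 16*(5*2 - 2)*(-33) = 195200 - 16*(10 - 2)*(-33) = 195200 - 16*8*(-33) = 195200 - 128*(-33) = 195200 + 4224 = 199424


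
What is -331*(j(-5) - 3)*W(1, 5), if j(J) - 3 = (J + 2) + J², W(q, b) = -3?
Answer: 21846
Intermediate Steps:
j(J) = 5 + J + J² (j(J) = 3 + ((J + 2) + J²) = 3 + ((2 + J) + J²) = 3 + (2 + J + J²) = 5 + J + J²)
-331*(j(-5) - 3)*W(1, 5) = -331*((5 - 5 + (-5)²) - 3)*(-3) = -331*((5 - 5 + 25) - 3)*(-3) = -331*(25 - 3)*(-3) = -7282*(-3) = -331*(-66) = 21846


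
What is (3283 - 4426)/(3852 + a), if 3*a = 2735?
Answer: -3429/14291 ≈ -0.23994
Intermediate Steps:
a = 2735/3 (a = (1/3)*2735 = 2735/3 ≈ 911.67)
(3283 - 4426)/(3852 + a) = (3283 - 4426)/(3852 + 2735/3) = -1143/14291/3 = -1143*3/14291 = -3429/14291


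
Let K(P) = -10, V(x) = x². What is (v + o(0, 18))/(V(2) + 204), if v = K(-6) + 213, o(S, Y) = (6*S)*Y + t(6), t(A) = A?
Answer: 209/208 ≈ 1.0048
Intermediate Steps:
o(S, Y) = 6 + 6*S*Y (o(S, Y) = (6*S)*Y + 6 = 6*S*Y + 6 = 6 + 6*S*Y)
v = 203 (v = -10 + 213 = 203)
(v + o(0, 18))/(V(2) + 204) = (203 + (6 + 6*0*18))/(2² + 204) = (203 + (6 + 0))/(4 + 204) = (203 + 6)/208 = 209*(1/208) = 209/208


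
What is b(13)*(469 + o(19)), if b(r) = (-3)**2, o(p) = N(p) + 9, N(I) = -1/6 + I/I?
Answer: 8619/2 ≈ 4309.5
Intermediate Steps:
N(I) = 5/6 (N(I) = -1*1/6 + 1 = -1/6 + 1 = 5/6)
o(p) = 59/6 (o(p) = 5/6 + 9 = 59/6)
b(r) = 9
b(13)*(469 + o(19)) = 9*(469 + 59/6) = 9*(2873/6) = 8619/2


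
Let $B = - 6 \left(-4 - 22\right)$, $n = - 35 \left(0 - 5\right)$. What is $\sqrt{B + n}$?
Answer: $\sqrt{331} \approx 18.193$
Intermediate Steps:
$n = 175$ ($n = \left(-35\right) \left(-5\right) = 175$)
$B = 156$ ($B = \left(-6\right) \left(-26\right) = 156$)
$\sqrt{B + n} = \sqrt{156 + 175} = \sqrt{331}$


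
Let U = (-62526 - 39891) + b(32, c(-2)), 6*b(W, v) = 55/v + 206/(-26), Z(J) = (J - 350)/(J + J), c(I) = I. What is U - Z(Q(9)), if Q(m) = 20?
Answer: -2662781/26 ≈ -1.0241e+5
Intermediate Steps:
Z(J) = (-350 + J)/(2*J) (Z(J) = (-350 + J)/((2*J)) = (-350 + J)*(1/(2*J)) = (-350 + J)/(2*J))
b(W, v) = -103/78 + 55/(6*v) (b(W, v) = (55/v + 206/(-26))/6 = (55/v + 206*(-1/26))/6 = (55/v - 103/13)/6 = (-103/13 + 55/v)/6 = -103/78 + 55/(6*v))
U = -5325991/52 (U = (-62526 - 39891) + (1/78)*(715 - 103*(-2))/(-2) = -102417 + (1/78)*(-½)*(715 + 206) = -102417 + (1/78)*(-½)*921 = -102417 - 307/52 = -5325991/52 ≈ -1.0242e+5)
U - Z(Q(9)) = -5325991/52 - (-350 + 20)/(2*20) = -5325991/52 - (-330)/(2*20) = -5325991/52 - 1*(-33/4) = -5325991/52 + 33/4 = -2662781/26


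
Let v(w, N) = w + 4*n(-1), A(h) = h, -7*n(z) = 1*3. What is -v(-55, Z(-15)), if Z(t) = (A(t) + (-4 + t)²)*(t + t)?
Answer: 397/7 ≈ 56.714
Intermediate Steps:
n(z) = -3/7
Z(t) = 2*t*(t + (-4 + t)²) (Z(t) = (t + (-4 + t)²)*(t + t) = (t + (-4 + t)²)*(2*t) = 2*t*(t + (-4 + t)²))
v(w, N) = -12/7 + w (v(w, N) = w + 4*(-3/7) = w - 12/7 = -12/7 + w)
-v(-55, Z(-15)) = -(-12/7 - 55) = -1*(-397/7) = 397/7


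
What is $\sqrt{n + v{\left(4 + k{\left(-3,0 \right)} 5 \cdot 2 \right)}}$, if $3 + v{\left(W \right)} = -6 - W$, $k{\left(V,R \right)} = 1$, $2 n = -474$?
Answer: $2 i \sqrt{65} \approx 16.125 i$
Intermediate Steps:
$n = -237$ ($n = \frac{1}{2} \left(-474\right) = -237$)
$v{\left(W \right)} = -9 - W$ ($v{\left(W \right)} = -3 - \left(6 + W\right) = -9 - W$)
$\sqrt{n + v{\left(4 + k{\left(-3,0 \right)} 5 \cdot 2 \right)}} = \sqrt{-237 - \left(13 + 1 \cdot 5 \cdot 2\right)} = \sqrt{-237 - \left(13 + 10\right)} = \sqrt{-237 - 23} = \sqrt{-260} = 2 i \sqrt{65}$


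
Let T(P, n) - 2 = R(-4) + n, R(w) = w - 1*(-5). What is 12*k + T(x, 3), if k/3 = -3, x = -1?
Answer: -102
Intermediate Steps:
R(w) = 5 + w (R(w) = w + 5 = 5 + w)
k = -9 (k = 3*(-3) = -9)
T(P, n) = 3 + n (T(P, n) = 2 + ((5 - 4) + n) = 2 + (1 + n) = 3 + n)
12*k + T(x, 3) = 12*(-9) + (3 + 3) = -108 + 6 = -102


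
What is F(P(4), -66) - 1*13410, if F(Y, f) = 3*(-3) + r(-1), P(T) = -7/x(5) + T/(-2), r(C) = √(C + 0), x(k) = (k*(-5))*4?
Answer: -13419 + I ≈ -13419.0 + 1.0*I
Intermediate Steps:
x(k) = -20*k (x(k) = -5*k*4 = -20*k)
r(C) = √C
P(T) = 7/100 - T/2 (P(T) = -7/((-20*5)) + T/(-2) = -7/(-100) + T*(-½) = -7*(-1/100) - T/2 = 7/100 - T/2)
F(Y, f) = -9 + I (F(Y, f) = 3*(-3) + √(-1) = -9 + I)
F(P(4), -66) - 1*13410 = (-9 + I) - 1*13410 = (-9 + I) - 13410 = -13419 + I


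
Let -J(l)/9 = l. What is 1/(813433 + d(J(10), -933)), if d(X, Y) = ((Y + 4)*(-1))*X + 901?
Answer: 1/730724 ≈ 1.3685e-6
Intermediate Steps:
J(l) = -9*l
d(X, Y) = 901 + X*(-4 - Y) (d(X, Y) = ((4 + Y)*(-1))*X + 901 = (-4 - Y)*X + 901 = X*(-4 - Y) + 901 = 901 + X*(-4 - Y))
1/(813433 + d(J(10), -933)) = 1/(813433 + (901 - (-36)*10 - 1*(-9*10)*(-933))) = 1/(813433 + (901 - 4*(-90) - 1*(-90)*(-933))) = 1/(813433 + (901 + 360 - 83970)) = 1/(813433 - 82709) = 1/730724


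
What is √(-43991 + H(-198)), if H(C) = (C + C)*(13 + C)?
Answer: √29269 ≈ 171.08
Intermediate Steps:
H(C) = 2*C*(13 + C) (H(C) = (2*C)*(13 + C) = 2*C*(13 + C))
√(-43991 + H(-198)) = √(-43991 + 2*(-198)*(13 - 198)) = √(-43991 + 2*(-198)*(-185)) = √(-43991 + 73260) = √29269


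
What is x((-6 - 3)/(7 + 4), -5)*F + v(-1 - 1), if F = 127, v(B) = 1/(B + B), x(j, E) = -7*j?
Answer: 31993/44 ≈ 727.11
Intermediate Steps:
v(B) = 1/(2*B)
x((-6 - 3)/(7 + 4), -5)*F + v(-1 - 1) = -7*(-6 - 3)/(7 + 4)*127 + 1/(2*(-1 - 1)) = -(-63)/11*127 + (½)/(-2) = -(-63)/11*127 + (½)*(-½) = -7*(-9/11)*127 - ¼ = (63/11)*127 - ¼ = 8001/11 - ¼ = 31993/44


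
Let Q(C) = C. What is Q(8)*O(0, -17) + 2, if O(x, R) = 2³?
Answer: 66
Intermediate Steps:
O(x, R) = 8
Q(8)*O(0, -17) + 2 = 8*8 + 2 = 64 + 2 = 66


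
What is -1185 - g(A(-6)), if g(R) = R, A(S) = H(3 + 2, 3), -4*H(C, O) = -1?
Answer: -4741/4 ≈ -1185.3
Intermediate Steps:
H(C, O) = ¼ (H(C, O) = -¼*(-1) = ¼)
A(S) = ¼
-1185 - g(A(-6)) = -1185 - 1*¼ = -1185 - ¼ = -4741/4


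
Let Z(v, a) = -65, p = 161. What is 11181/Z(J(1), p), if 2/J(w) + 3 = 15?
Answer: -11181/65 ≈ -172.02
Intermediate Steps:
J(w) = ⅙ (J(w) = 2/(-3 + 15) = 2/12 = 2*(1/12) = ⅙)
11181/Z(J(1), p) = 11181/(-65) = 11181*(-1/65) = -11181/65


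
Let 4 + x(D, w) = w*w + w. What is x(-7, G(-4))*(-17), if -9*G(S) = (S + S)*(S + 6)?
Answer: -1292/81 ≈ -15.951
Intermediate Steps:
G(S) = -2*S*(6 + S)/9 (G(S) = -(S + S)*(S + 6)/9 = -2*S*(6 + S)/9)
x(D, w) = -4 + w + w² (x(D, w) = -4 + (w*w + w) = -4 + (w² + w) = -4 + (w + w²) = -4 + w + w²)
x(-7, G(-4))*(-17) = (-4 - 2/9*(-4)*(6 - 4) + (-2/9*(-4)*(6 - 4))²)*(-17) = (-4 - 2/9*(-4)*2 + (-2/9*(-4)*2)²)*(-17) = (-4 + 16/9 + (16/9)²)*(-17) = (-4 + 16/9 + 256/81)*(-17) = (76/81)*(-17) = -1292/81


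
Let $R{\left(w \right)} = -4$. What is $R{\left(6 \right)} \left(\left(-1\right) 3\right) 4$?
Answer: $48$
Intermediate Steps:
$R{\left(6 \right)} \left(\left(-1\right) 3\right) 4 = - 4 \left(\left(-1\right) 3\right) 4 = \left(-4\right) \left(-3\right) 4 = 12 \cdot 4 = 48$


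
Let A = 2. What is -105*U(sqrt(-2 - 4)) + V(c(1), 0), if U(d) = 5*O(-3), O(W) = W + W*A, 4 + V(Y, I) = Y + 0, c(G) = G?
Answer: 4722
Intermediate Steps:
V(Y, I) = -4 + Y (V(Y, I) = -4 + (Y + 0) = -4 + Y)
O(W) = 3*W (O(W) = W + W*2 = W + 2*W = 3*W)
U(d) = -45 (U(d) = 5*(3*(-3)) = 5*(-9) = -45)
-105*U(sqrt(-2 - 4)) + V(c(1), 0) = -105*(-45) + (-4 + 1) = 4725 - 3 = 4722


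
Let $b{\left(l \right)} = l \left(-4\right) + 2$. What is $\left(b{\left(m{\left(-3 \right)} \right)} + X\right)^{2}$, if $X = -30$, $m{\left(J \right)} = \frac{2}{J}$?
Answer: $\frac{5776}{9} \approx 641.78$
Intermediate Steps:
$b{\left(l \right)} = 2 - 4 l$ ($b{\left(l \right)} = - 4 l + 2 = 2 - 4 l$)
$\left(b{\left(m{\left(-3 \right)} \right)} + X\right)^{2} = \left(\left(2 - 4 \frac{2}{-3}\right) - 30\right)^{2} = \left(\left(2 - 4 \cdot 2 \left(- \frac{1}{3}\right)\right) - 30\right)^{2} = \left(\left(2 - - \frac{8}{3}\right) - 30\right)^{2} = \left(\left(2 + \frac{8}{3}\right) - 30\right)^{2} = \left(\frac{14}{3} - 30\right)^{2} = \left(- \frac{76}{3}\right)^{2} = \frac{5776}{9}$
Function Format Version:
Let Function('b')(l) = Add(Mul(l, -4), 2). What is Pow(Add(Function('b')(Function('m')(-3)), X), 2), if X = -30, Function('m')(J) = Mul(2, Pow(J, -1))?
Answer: Rational(5776, 9) ≈ 641.78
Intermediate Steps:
Function('b')(l) = Add(2, Mul(-4, l)) (Function('b')(l) = Add(Mul(-4, l), 2) = Add(2, Mul(-4, l)))
Pow(Add(Function('b')(Function('m')(-3)), X), 2) = Pow(Add(Add(2, Mul(-4, Mul(2, Pow(-3, -1)))), -30), 2) = Pow(Add(Add(2, Mul(-4, Mul(2, Rational(-1, 3)))), -30), 2) = Pow(Add(Add(2, Mul(-4, Rational(-2, 3))), -30), 2) = Pow(Add(Add(2, Rational(8, 3)), -30), 2) = Pow(Add(Rational(14, 3), -30), 2) = Pow(Rational(-76, 3), 2) = Rational(5776, 9)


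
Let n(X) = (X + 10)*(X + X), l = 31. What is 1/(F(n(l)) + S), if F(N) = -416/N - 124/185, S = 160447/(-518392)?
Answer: -17413157560/19910726039 ≈ -0.87456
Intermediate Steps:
n(X) = 2*X*(10 + X) (n(X) = (10 + X)*(2*X) = 2*X*(10 + X))
S = -22921/74056 (S = 160447*(-1/518392) = -22921/74056 ≈ -0.30951)
F(N) = -124/185 - 416/N (F(N) = -416/N - 124*1/185 = -416/N - 124/185 = -124/185 - 416/N)
1/(F(n(l)) + S) = 1/((-124/185 - 416*1/(62*(10 + 31))) - 22921/74056) = 1/((-124/185 - 416/(2*31*41)) - 22921/74056) = 1/((-124/185 - 416/2542) - 22921/74056) = 1/((-124/185 - 416*1/2542) - 22921/74056) = 1/((-124/185 - 208/1271) - 22921/74056) = 1/(-196084/235135 - 22921/74056) = 1/(-19910726039/17413157560) = -17413157560/19910726039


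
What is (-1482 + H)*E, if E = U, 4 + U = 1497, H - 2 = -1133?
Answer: -3901209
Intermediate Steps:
H = -1131 (H = 2 - 1133 = -1131)
U = 1493 (U = -4 + 1497 = 1493)
E = 1493
(-1482 + H)*E = (-1482 - 1131)*1493 = -2613*1493 = -3901209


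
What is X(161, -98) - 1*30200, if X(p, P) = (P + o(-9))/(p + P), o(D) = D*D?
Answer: -1902617/63 ≈ -30200.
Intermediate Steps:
o(D) = D²
X(p, P) = (81 + P)/(P + p) (X(p, P) = (P + (-9)²)/(p + P) = (P + 81)/(P + p) = (81 + P)/(P + p))
X(161, -98) - 1*30200 = (81 - 98)/(-98 + 161) - 1*30200 = -17/63 - 30200 = -1902617/63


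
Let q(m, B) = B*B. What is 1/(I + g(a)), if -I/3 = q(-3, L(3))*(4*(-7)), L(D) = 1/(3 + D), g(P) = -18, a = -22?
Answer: -3/47 ≈ -0.063830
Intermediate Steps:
q(m, B) = B²
I = 7/3 (I = -3*(1/(3 + 3))²*4*(-7) = -3*(1/6)²*(-28) = -3*(⅙)²*(-28) = -(-28)/12 = -3*(-7/9) = 7/3 ≈ 2.3333)
1/(I + g(a)) = 1/(7/3 - 18) = 1/(-47/3) = -3/47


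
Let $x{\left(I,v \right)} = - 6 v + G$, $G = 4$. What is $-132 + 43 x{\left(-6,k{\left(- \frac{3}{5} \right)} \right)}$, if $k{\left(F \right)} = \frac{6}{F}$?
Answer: $2620$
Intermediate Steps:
$x{\left(I,v \right)} = 4 - 6 v$ ($x{\left(I,v \right)} = - 6 v + 4 = 4 - 6 v$)
$-132 + 43 x{\left(-6,k{\left(- \frac{3}{5} \right)} \right)} = -132 + 43 \left(4 - 6 \frac{6}{\left(-3\right) \frac{1}{5}}\right) = -132 + 43 \left(4 - 6 \frac{6}{- \frac{3}{5}}\right) = -132 + 43 \left(4 - 6 \cdot 6 \left(- \frac{5}{3}\right)\right) = -132 + 43 \left(4 - -60\right) = -132 + 43 \left(4 + 60\right) = -132 + 43 \cdot 64 = -132 + 2752 = 2620$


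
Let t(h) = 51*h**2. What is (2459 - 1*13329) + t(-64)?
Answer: 198026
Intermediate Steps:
(2459 - 1*13329) + t(-64) = (2459 - 1*13329) + 51*(-64)**2 = (2459 - 13329) + 51*4096 = -10870 + 208896 = 198026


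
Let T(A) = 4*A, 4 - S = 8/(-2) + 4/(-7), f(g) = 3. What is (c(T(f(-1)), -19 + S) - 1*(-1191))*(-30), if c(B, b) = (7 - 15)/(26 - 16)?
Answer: -35706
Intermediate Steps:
S = 60/7 (S = 4 - (8/(-2) + 4/(-7)) = 4 - (8*(-½) + 4*(-⅐)) = 4 - (-4 - 4/7) = 4 - 1*(-32/7) = 4 + 32/7 = 60/7 ≈ 8.5714)
c(B, b) = -⅘ (c(B, b) = -8/10 = -8*⅒ = -⅘)
(c(T(f(-1)), -19 + S) - 1*(-1191))*(-30) = (-⅘ - 1*(-1191))*(-30) = (-⅘ + 1191)*(-30) = (5951/5)*(-30) = -35706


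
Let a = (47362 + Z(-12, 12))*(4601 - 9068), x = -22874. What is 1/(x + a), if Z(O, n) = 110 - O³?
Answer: -1/219799274 ≈ -4.5496e-9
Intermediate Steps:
a = -219776400 (a = (47362 + (110 - 1*(-12)³))*(4601 - 9068) = (47362 + (110 - 1*(-1728)))*(-4467) = (47362 + (110 + 1728))*(-4467) = (47362 + 1838)*(-4467) = 49200*(-4467) = -219776400)
1/(x + a) = 1/(-22874 - 219776400) = 1/(-219799274) = -1/219799274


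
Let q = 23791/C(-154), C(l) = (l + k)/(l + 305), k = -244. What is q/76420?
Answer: -3592441/30415160 ≈ -0.11811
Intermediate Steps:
C(l) = (-244 + l)/(305 + l) (C(l) = (l - 244)/(l + 305) = (-244 + l)/(305 + l))
q = -3592441/398 (q = 23791/(((-244 - 154)/(305 - 154))) = 23791/((-398/151)) = 23791/(((1/151)*(-398))) = 23791/(-398/151) = 23791*(-151/398) = -3592441/398 ≈ -9026.2)
q/76420 = -3592441/398/76420 = -3592441/398*1/76420 = -3592441/30415160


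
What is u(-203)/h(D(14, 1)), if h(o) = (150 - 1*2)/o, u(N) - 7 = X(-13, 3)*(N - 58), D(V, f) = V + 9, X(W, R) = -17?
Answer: 25553/37 ≈ 690.62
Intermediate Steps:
D(V, f) = 9 + V
u(N) = 993 - 17*N (u(N) = 7 - 17*(N - 58) = 7 - 17*(-58 + N) = 7 + (986 - 17*N) = 993 - 17*N)
h(o) = 148/o (h(o) = (150 - 2)/o = 148/o)
u(-203)/h(D(14, 1)) = (993 - 17*(-203))/((148/(9 + 14))) = (993 + 3451)/((148/23)) = 4444/((148*(1/23))) = 4444/(148/23) = 4444*(23/148) = 25553/37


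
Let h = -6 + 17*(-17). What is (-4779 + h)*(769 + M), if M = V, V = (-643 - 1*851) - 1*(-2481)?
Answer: -8909944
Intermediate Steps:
h = -295 (h = -6 - 289 = -295)
V = 987 (V = (-643 - 851) + 2481 = -1494 + 2481 = 987)
M = 987
(-4779 + h)*(769 + M) = (-4779 - 295)*(769 + 987) = -5074*1756 = -8909944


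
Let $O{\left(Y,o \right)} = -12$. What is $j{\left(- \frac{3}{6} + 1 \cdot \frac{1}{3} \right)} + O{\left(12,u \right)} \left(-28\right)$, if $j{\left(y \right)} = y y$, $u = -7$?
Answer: $\frac{12097}{36} \approx 336.03$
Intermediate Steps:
$j{\left(y \right)} = y^{2}$
$j{\left(- \frac{3}{6} + 1 \cdot \frac{1}{3} \right)} + O{\left(12,u \right)} \left(-28\right) = \left(- \frac{3}{6} + 1 \cdot \frac{1}{3}\right)^{2} - -336 = \left(\left(-3\right) \frac{1}{6} + 1 \cdot \frac{1}{3}\right)^{2} + 336 = \left(- \frac{1}{2} + \frac{1}{3}\right)^{2} + 336 = \left(- \frac{1}{6}\right)^{2} + 336 = \frac{1}{36} + 336 = \frac{12097}{36}$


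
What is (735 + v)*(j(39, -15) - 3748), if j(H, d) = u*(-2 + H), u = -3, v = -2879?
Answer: 8273696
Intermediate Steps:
j(H, d) = 6 - 3*H (j(H, d) = -3*(-2 + H) = 6 - 3*H)
(735 + v)*(j(39, -15) - 3748) = (735 - 2879)*((6 - 3*39) - 3748) = -2144*((6 - 117) - 3748) = -2144*(-111 - 3748) = -2144*(-3859) = 8273696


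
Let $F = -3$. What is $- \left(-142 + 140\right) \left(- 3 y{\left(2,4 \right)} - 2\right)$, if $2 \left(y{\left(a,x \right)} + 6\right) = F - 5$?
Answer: $56$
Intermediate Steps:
$y{\left(a,x \right)} = -10$ ($y{\left(a,x \right)} = -6 + \frac{-3 - 5}{2} = -6 + \frac{1}{2} \left(-8\right) = -6 - 4 = -10$)
$- \left(-142 + 140\right) \left(- 3 y{\left(2,4 \right)} - 2\right) = - \left(-142 + 140\right) \left(\left(-3\right) \left(-10\right) - 2\right) = - \left(-2\right) \left(30 - 2\right) = - \left(-2\right) 28 = \left(-1\right) \left(-56\right) = 56$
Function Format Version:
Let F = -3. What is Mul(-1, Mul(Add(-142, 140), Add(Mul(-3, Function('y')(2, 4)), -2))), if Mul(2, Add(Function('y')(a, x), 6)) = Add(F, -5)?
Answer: 56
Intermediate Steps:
Function('y')(a, x) = -10 (Function('y')(a, x) = Add(-6, Mul(Rational(1, 2), Add(-3, -5))) = Add(-6, Mul(Rational(1, 2), -8)) = Add(-6, -4) = -10)
Mul(-1, Mul(Add(-142, 140), Add(Mul(-3, Function('y')(2, 4)), -2))) = Mul(-1, Mul(Add(-142, 140), Add(Mul(-3, -10), -2))) = Mul(-1, Mul(-2, Add(30, -2))) = Mul(-1, Mul(-2, 28)) = Mul(-1, -56) = 56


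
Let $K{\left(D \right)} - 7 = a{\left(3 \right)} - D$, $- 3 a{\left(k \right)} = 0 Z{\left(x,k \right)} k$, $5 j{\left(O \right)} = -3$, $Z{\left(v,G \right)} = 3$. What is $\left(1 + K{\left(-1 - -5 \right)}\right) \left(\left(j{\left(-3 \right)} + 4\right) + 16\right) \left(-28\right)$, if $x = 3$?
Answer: $- \frac{10864}{5} \approx -2172.8$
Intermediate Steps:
$j{\left(O \right)} = - \frac{3}{5}$ ($j{\left(O \right)} = \frac{1}{5} \left(-3\right) = - \frac{3}{5}$)
$a{\left(k \right)} = 0$ ($a{\left(k \right)} = - \frac{0 \cdot 3 k}{3} = - \frac{0 k}{3} = \left(- \frac{1}{3}\right) 0 = 0$)
$K{\left(D \right)} = 7 - D$ ($K{\left(D \right)} = 7 + \left(0 - D\right) = 7 - D$)
$\left(1 + K{\left(-1 - -5 \right)}\right) \left(\left(j{\left(-3 \right)} + 4\right) + 16\right) \left(-28\right) = \left(1 + \left(7 - \left(-1 - -5\right)\right)\right) \left(\left(- \frac{3}{5} + 4\right) + 16\right) \left(-28\right) = \left(1 + \left(7 - \left(-1 + 5\right)\right)\right) \left(\frac{17}{5} + 16\right) \left(-28\right) = \left(1 + \left(7 - 4\right)\right) \frac{97}{5} \left(-28\right) = \left(1 + 3\right) \frac{97}{5} \left(-28\right) = 4 \cdot \frac{97}{5} \left(-28\right) = \frac{388}{5} \left(-28\right) = - \frac{10864}{5}$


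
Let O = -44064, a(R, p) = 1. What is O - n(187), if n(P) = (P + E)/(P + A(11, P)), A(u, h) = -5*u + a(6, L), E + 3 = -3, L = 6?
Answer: -5860693/133 ≈ -44065.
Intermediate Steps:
E = -6 (E = -3 - 3 = -6)
A(u, h) = 1 - 5*u (A(u, h) = -5*u + 1 = 1 - 5*u)
n(P) = (-6 + P)/(-54 + P) (n(P) = (P - 6)/(P + (1 - 5*11)) = (-6 + P)/(P + (1 - 55)) = (-6 + P)/(P - 54) = (-6 + P)/(-54 + P))
O - n(187) = -44064 - (-6 + 187)/(-54 + 187) = -44064 - 181/133 = -5860693/133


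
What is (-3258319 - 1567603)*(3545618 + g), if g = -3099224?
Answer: -2154262625268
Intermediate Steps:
(-3258319 - 1567603)*(3545618 + g) = (-3258319 - 1567603)*(3545618 - 3099224) = -4825922*446394 = -2154262625268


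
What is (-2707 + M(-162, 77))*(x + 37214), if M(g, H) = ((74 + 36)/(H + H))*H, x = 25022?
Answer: -165049872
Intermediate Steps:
M(g, H) = 55 (M(g, H) = (110/((2*H)))*H = (110*(1/(2*H)))*H = (55/H)*H = 55)
(-2707 + M(-162, 77))*(x + 37214) = (-2707 + 55)*(25022 + 37214) = -2652*62236 = -165049872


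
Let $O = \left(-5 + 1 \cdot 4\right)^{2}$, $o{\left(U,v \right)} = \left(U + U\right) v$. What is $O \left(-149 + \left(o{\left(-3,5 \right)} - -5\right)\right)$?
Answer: $-174$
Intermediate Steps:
$o{\left(U,v \right)} = 2 U v$
$O = 1$ ($O = \left(-5 + 4\right)^{2} = \left(-1\right)^{2} = 1$)
$O \left(-149 + \left(o{\left(-3,5 \right)} - -5\right)\right) = 1 \left(-149 + \left(2 \left(-3\right) 5 - -5\right)\right) = 1 \left(-149 + \left(-30 + 5\right)\right) = 1 \left(-149 - 25\right) = 1 \left(-174\right) = -174$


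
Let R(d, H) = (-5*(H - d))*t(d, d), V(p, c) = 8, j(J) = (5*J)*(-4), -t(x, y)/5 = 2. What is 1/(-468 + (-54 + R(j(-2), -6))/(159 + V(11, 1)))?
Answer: -167/80510 ≈ -0.0020743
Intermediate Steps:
t(x, y) = -10 (t(x, y) = -5*2 = -10)
j(J) = -20*J
R(d, H) = -50*d + 50*H (R(d, H) = -5*(H - d)*(-10) = (-5*H + 5*d)*(-10) = -50*d + 50*H)
1/(-468 + (-54 + R(j(-2), -6))/(159 + V(11, 1))) = 1/(-468 + (-54 + (-(-1000)*(-2) + 50*(-6)))/(159 + 8)) = 1/(-468 + (-54 + (-50*40 - 300))/167) = 1/(-468 + (-54 + (-2000 - 300))*(1/167)) = 1/(-468 + (-54 - 2300)*(1/167)) = 1/(-468 - 2354*1/167) = 1/(-468 - 2354/167) = 1/(-80510/167) = -167/80510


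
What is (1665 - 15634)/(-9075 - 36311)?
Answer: 13969/45386 ≈ 0.30778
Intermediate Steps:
(1665 - 15634)/(-9075 - 36311) = -13969/(-45386) = -13969*(-1/45386) = 13969/45386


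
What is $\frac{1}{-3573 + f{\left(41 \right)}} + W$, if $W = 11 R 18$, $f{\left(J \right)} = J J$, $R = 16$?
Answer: $\frac{5993855}{1892} \approx 3168.0$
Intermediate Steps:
$f{\left(J \right)} = J^{2}$
$W = 3168$ ($W = 11 \cdot 16 \cdot 18 = 176 \cdot 18 = 3168$)
$\frac{1}{-3573 + f{\left(41 \right)}} + W = \frac{1}{-3573 + 41^{2}} + 3168 = \frac{1}{-3573 + 1681} + 3168 = \frac{1}{-1892} + 3168 = - \frac{1}{1892} + 3168 = \frac{5993855}{1892}$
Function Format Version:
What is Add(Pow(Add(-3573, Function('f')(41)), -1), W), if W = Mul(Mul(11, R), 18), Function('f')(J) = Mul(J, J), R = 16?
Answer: Rational(5993855, 1892) ≈ 3168.0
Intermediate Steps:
Function('f')(J) = Pow(J, 2)
W = 3168 (W = Mul(Mul(11, 16), 18) = Mul(176, 18) = 3168)
Add(Pow(Add(-3573, Function('f')(41)), -1), W) = Add(Pow(Add(-3573, Pow(41, 2)), -1), 3168) = Add(Pow(Add(-3573, 1681), -1), 3168) = Add(Pow(-1892, -1), 3168) = Add(Rational(-1, 1892), 3168) = Rational(5993855, 1892)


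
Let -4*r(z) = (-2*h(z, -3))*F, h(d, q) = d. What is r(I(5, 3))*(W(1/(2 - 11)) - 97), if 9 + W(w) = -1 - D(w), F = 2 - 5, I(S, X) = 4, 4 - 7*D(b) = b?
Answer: 13556/21 ≈ 645.52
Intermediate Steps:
D(b) = 4/7 - b/7
F = -3
r(z) = -3*z/2 (r(z) = -(-2*z)*(-3)/4 = -3*z/2)
W(w) = -74/7 + w/7 (W(w) = -9 + (-1 - (4/7 - w/7)) = -9 + (-1 + (-4/7 + w/7)) = -9 + (-11/7 + w/7) = -74/7 + w/7)
r(I(5, 3))*(W(1/(2 - 11)) - 97) = (-3/2*4)*((-74/7 + 1/(7*(2 - 11))) - 97) = -6*((-74/7 + (1/7)/(-9)) - 97) = -6*((-74/7 + (1/7)*(-1/9)) - 97) = -6*((-74/7 - 1/63) - 97) = -6*(-667/63 - 97) = -6*(-6778/63) = 13556/21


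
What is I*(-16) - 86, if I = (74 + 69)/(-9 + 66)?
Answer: -7190/57 ≈ -126.14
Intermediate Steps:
I = 143/57 ≈ 2.5088
I*(-16) - 86 = (143/57)*(-16) - 86 = -2288/57 - 86 = -7190/57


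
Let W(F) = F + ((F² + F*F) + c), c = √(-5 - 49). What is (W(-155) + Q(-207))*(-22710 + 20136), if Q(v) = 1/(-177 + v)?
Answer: -7890030291/64 - 7722*I*√6 ≈ -1.2328e+8 - 18915.0*I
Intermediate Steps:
c = 3*I*√6 (c = √(-54) = 3*I*√6 ≈ 7.3485*I)
W(F) = F + 2*F² + 3*I*√6 (W(F) = F + ((F² + F*F) + 3*I*√6) = F + ((F² + F²) + 3*I*√6) = F + (2*F² + 3*I*√6) = F + 2*F² + 3*I*√6)
(W(-155) + Q(-207))*(-22710 + 20136) = ((-155 + 2*(-155)² + 3*I*√6) + 1/(-177 - 207))*(-22710 + 20136) = ((-155 + 2*24025 + 3*I*√6) + 1/(-384))*(-2574) = ((-155 + 48050 + 3*I*√6) - 1/384)*(-2574) = ((47895 + 3*I*√6) - 1/384)*(-2574) = (18391679/384 + 3*I*√6)*(-2574) = -7890030291/64 - 7722*I*√6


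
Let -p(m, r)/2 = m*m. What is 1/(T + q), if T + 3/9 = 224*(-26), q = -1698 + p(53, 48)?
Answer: -3/39421 ≈ -7.6102e-5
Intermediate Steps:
p(m, r) = -2*m² (p(m, r) = -2*m*m = -2*m²)
q = -7316 (q = -1698 - 2*53² = -1698 - 2*2809 = -1698 - 5618 = -7316)
T = -17473/3 (T = -⅓ + 224*(-26) = -⅓ - 5824 = -17473/3 ≈ -5824.3)
1/(T + q) = 1/(-17473/3 - 7316) = 1/(-39421/3) = -3/39421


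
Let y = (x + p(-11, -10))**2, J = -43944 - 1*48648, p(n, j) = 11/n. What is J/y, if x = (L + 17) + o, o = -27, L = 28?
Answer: -92592/289 ≈ -320.39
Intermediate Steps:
x = 18 (x = (28 + 17) - 27 = 45 - 27 = 18)
J = -92592 (J = -43944 - 48648 = -92592)
y = 289 (y = (18 + 11/(-11))**2 = (18 + 11*(-1/11))**2 = (18 - 1)**2 = 17**2 = 289)
J/y = -92592/289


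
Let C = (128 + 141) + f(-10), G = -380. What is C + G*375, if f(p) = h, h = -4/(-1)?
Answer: -142227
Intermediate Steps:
h = 4 (h = -4*(-1) = 4)
f(p) = 4
C = 273 (C = (128 + 141) + 4 = 269 + 4 = 273)
C + G*375 = 273 - 380*375 = 273 - 142500 = -142227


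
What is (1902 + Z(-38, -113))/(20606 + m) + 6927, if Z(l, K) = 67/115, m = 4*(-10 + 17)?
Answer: 16437366367/2372910 ≈ 6927.1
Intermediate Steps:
m = 28 (m = 4*7 = 28)
Z(l, K) = 67/115 (Z(l, K) = 67*(1/115) = 67/115)
(1902 + Z(-38, -113))/(20606 + m) + 6927 = (1902 + 67/115)/(20606 + 28) + 6927 = (218797/115)/20634 + 6927 = (218797/115)*(1/20634) + 6927 = 218797/2372910 + 6927 = 16437366367/2372910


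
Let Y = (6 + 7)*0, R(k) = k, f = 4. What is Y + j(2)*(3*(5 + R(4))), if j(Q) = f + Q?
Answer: 162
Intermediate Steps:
j(Q) = 4 + Q
Y = 0 (Y = 13*0 = 0)
Y + j(2)*(3*(5 + R(4))) = 0 + (4 + 2)*(3*(5 + 4)) = 0 + 6*(3*9) = 0 + 6*27 = 0 + 162 = 162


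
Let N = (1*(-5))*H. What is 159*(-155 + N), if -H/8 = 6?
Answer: 13515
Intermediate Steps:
H = -48 (H = -8*6 = -48)
N = 240 (N = (1*(-5))*(-48) = -5*(-48) = 240)
159*(-155 + N) = 159*(-155 + 240) = 159*85 = 13515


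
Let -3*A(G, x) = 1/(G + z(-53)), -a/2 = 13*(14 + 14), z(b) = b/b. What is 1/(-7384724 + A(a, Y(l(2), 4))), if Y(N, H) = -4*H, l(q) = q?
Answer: -2181/16106083043 ≈ -1.3541e-7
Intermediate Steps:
z(b) = 1
a = -728 (a = -26*(14 + 14) = -26*28 = -2*364 = -728)
A(G, x) = -1/(3*(1 + G)) (A(G, x) = -1/(3*(G + 1)) = -1/(3*(1 + G)))
1/(-7384724 + A(a, Y(l(2), 4))) = 1/(-7384724 - 1/(3 + 3*(-728))) = 1/(-7384724 - 1/(3 - 2184)) = 1/(-7384724 - 1/(-2181)) = 1/(-7384724 - 1*(-1/2181)) = 1/(-7384724 + 1/2181) = 1/(-16106083043/2181) = -2181/16106083043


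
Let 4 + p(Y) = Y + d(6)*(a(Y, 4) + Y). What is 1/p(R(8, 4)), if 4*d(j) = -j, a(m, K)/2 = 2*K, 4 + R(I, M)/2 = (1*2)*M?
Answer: -1/32 ≈ -0.031250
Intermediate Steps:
R(I, M) = -8 + 4*M (R(I, M) = -8 + 2*((1*2)*M) = -8 + 2*(2*M) = -8 + 4*M)
a(m, K) = 4*K (a(m, K) = 2*(2*K) = 4*K)
d(j) = -j/4 (d(j) = (-j)/4 = -j/4)
p(Y) = -28 - Y/2 (p(Y) = -4 + (Y + (-¼*6)*(4*4 + Y)) = -4 + (Y - 3*(16 + Y)/2) = -4 + (Y + (-24 - 3*Y/2)) = -4 + (-24 - Y/2) = -28 - Y/2)
1/p(R(8, 4)) = 1/(-28 - (-8 + 4*4)/2) = 1/(-28 - (-8 + 16)/2) = 1/(-28 - ½*8) = 1/(-28 - 4) = 1/(-32) = -1/32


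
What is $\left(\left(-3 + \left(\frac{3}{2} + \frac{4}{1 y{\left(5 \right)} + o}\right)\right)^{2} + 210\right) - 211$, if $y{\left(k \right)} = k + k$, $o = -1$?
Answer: $\frac{37}{324} \approx 0.1142$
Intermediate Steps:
$y{\left(k \right)} = 2 k$
$\left(\left(-3 + \left(\frac{3}{2} + \frac{4}{1 y{\left(5 \right)} + o}\right)\right)^{2} + 210\right) - 211 = \left(\left(-3 + \left(\frac{3}{2} + \frac{4}{1 \cdot 2 \cdot 5 - 1}\right)\right)^{2} + 210\right) - 211 = \left(\left(-3 + \left(3 \cdot \frac{1}{2} + \frac{4}{1 \cdot 10 - 1}\right)\right)^{2} + 210\right) - 211 = \left(\left(-3 + \left(\frac{3}{2} + \frac{4}{10 - 1}\right)\right)^{2} + 210\right) - 211 = \left(\left(-3 + \left(\frac{3}{2} + \frac{4}{9}\right)\right)^{2} + 210\right) - 211 = \left(\left(-3 + \frac{35}{18}\right)^{2} + 210\right) - 211 = \left(\left(- \frac{19}{18}\right)^{2} + 210\right) - 211 = \left(\frac{361}{324} + 210\right) - 211 = \frac{68401}{324} - 211 = \frac{37}{324}$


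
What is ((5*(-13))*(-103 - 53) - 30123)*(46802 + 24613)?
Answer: -1427085945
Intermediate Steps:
((5*(-13))*(-103 - 53) - 30123)*(46802 + 24613) = (-65*(-156) - 30123)*71415 = (10140 - 30123)*71415 = -19983*71415 = -1427085945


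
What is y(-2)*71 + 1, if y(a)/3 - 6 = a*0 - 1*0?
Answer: 1279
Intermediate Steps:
y(a) = 18 (y(a) = 18 + 3*(a*0 - 1*0) = 18 + 3*(0 + 0) = 18 + 3*0 = 18 + 0 = 18)
y(-2)*71 + 1 = 18*71 + 1 = 1278 + 1 = 1279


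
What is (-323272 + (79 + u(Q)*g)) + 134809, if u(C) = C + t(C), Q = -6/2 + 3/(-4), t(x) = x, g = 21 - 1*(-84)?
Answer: -378343/2 ≈ -1.8917e+5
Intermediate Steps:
g = 105 (g = 21 + 84 = 105)
Q = -15/4 (Q = -6*1/2 + 3*(-1/4) = -3 - 3/4 = -15/4 ≈ -3.7500)
u(C) = 2*C (u(C) = C + C = 2*C)
(-323272 + (79 + u(Q)*g)) + 134809 = (-323272 + (79 + (2*(-15/4))*105)) + 134809 = (-323272 + (79 - 15/2*105)) + 134809 = (-323272 + (79 - 1575/2)) + 134809 = (-323272 - 1417/2) + 134809 = -647961/2 + 134809 = -378343/2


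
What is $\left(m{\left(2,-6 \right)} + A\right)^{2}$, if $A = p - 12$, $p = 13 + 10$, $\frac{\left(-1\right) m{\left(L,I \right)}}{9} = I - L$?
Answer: $6889$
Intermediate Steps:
$m{\left(L,I \right)} = - 9 I + 9 L$ ($m{\left(L,I \right)} = - 9 \left(I - L\right) = - 9 I + 9 L$)
$p = 23$
$A = 11$ ($A = 23 - 12 = 11$)
$\left(m{\left(2,-6 \right)} + A\right)^{2} = \left(\left(\left(-9\right) \left(-6\right) + 9 \cdot 2\right) + 11\right)^{2} = \left(\left(54 + 18\right) + 11\right)^{2} = \left(72 + 11\right)^{2} = 83^{2} = 6889$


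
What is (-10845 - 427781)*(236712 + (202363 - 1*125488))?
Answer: -137547411462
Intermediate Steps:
(-10845 - 427781)*(236712 + (202363 - 1*125488)) = -438626*(236712 + (202363 - 125488)) = -438626*(236712 + 76875) = -438626*313587 = -137547411462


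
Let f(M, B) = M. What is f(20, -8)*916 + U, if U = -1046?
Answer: 17274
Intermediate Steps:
f(20, -8)*916 + U = 20*916 - 1046 = 18320 - 1046 = 17274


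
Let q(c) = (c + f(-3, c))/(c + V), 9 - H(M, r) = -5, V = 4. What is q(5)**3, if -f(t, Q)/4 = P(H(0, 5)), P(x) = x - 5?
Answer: -29791/729 ≈ -40.866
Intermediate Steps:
H(M, r) = 14 (H(M, r) = 9 - 1*(-5) = 9 + 5 = 14)
P(x) = -5 + x
f(t, Q) = -36 (f(t, Q) = -4*(-5 + 14) = -4*9 = -36)
q(c) = (-36 + c)/(4 + c) (q(c) = (c - 36)/(c + 4) = (-36 + c)/(4 + c))
q(5)**3 = ((-36 + 5)/(4 + 5))**3 = (-31/9)**3 = -29791/729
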